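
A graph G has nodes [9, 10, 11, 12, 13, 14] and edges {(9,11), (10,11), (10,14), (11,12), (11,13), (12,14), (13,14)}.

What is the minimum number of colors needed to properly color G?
χ(G) = 2

Clique number ω(G) = 2 (lower bound: χ ≥ ω).
The graph is bipartite (no odd cycle), so 2 colors suffice: χ(G) = 2.
A valid 2-coloring: color 1: [11, 14]; color 2: [9, 10, 12, 13].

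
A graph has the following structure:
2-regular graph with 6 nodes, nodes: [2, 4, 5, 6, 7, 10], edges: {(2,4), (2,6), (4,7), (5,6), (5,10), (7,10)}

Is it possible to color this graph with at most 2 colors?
A valid 2-coloring: color 1: [2, 5, 7]; color 2: [4, 6, 10].
(χ(G) = 2 ≤ 2.)

Yes, G is 2-colorable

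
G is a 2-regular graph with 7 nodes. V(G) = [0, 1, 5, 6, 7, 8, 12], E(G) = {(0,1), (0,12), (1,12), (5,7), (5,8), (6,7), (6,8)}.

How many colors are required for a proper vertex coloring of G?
χ(G) = 3

Clique number ω(G) = 3 (lower bound: χ ≥ ω).
The clique on [0, 1, 12] has size 3, forcing χ ≥ 3, and the coloring below uses 3 colors, so χ(G) = 3.
A valid 3-coloring: color 1: [0, 5, 6]; color 2: [1, 7, 8]; color 3: [12].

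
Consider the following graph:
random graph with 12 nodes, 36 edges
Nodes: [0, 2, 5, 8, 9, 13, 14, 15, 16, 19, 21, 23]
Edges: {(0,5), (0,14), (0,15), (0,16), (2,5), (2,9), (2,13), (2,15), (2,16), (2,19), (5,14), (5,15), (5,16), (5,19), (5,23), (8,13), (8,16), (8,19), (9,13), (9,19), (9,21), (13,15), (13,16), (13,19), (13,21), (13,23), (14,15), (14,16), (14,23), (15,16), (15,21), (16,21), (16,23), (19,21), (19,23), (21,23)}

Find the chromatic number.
χ(G) = 5

Clique number ω(G) = 5 (lower bound: χ ≥ ω).
The clique on [0, 5, 14, 15, 16] has size 5, forcing χ ≥ 5, and the coloring below uses 5 colors, so χ(G) = 5.
A valid 5-coloring: color 1: [16, 19]; color 2: [5, 13]; color 3: [8, 9, 15, 23]; color 4: [0, 2, 21]; color 5: [14].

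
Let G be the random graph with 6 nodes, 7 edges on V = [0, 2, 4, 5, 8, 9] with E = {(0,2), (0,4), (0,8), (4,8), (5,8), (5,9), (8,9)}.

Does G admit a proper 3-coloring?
A valid 3-coloring: color 1: [2, 8]; color 2: [0, 9]; color 3: [4, 5].
(χ(G) = 3 ≤ 3.)

Yes, G is 3-colorable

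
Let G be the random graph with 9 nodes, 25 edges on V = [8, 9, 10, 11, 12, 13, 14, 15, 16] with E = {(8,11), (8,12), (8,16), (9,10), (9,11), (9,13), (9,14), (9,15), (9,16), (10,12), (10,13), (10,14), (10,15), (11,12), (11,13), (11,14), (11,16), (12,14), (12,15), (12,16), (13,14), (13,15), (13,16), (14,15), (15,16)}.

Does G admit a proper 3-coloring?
No, G is not 3-colorable

The clique on vertices [9, 10, 13, 14, 15] has size 5 > 3, so it alone needs 5 colors.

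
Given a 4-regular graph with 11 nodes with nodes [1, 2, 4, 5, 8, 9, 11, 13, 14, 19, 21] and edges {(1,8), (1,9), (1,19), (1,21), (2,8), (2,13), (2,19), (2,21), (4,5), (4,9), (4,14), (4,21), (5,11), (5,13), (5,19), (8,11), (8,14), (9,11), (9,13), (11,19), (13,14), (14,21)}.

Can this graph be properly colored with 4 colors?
Yes, G is 4-colorable

A valid 4-coloring: color 1: [4, 8, 13, 19]; color 2: [5, 9, 21]; color 3: [1, 2, 11, 14].
(χ(G) = 3 ≤ 4.)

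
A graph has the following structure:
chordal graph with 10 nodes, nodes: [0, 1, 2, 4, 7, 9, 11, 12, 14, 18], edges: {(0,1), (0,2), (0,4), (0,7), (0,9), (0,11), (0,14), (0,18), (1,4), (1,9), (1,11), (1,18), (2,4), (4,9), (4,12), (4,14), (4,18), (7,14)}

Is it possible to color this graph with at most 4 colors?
A valid 4-coloring: color 1: [0, 12]; color 2: [4, 7, 11]; color 3: [1, 2, 14]; color 4: [9, 18].
(χ(G) = 4 ≤ 4.)

Yes, G is 4-colorable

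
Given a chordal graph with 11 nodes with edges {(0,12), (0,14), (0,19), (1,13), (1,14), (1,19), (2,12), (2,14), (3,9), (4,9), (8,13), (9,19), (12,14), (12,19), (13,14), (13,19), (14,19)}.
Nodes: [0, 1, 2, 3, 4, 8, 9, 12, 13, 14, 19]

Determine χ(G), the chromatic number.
χ(G) = 4

Clique number ω(G) = 4 (lower bound: χ ≥ ω).
The clique on [0, 12, 14, 19] has size 4, forcing χ ≥ 4, and the coloring below uses 4 colors, so χ(G) = 4.
A valid 4-coloring: color 1: [2, 3, 4, 8, 19]; color 2: [9, 14]; color 3: [12, 13]; color 4: [0, 1].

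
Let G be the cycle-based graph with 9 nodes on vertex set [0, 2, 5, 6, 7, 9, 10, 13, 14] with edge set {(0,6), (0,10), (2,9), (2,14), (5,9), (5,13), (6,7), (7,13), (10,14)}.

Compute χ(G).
Clique number ω(G) = 2 (lower bound: χ ≥ ω).
Odd cycle [9, 2, 14, 10, 0, 6, 7, 13, 5] needs 3 colors (χ ≥ 3).
The coloring below uses 3 colors, so χ(G) = 3.
A valid 3-coloring: color 1: [0, 9, 13, 14]; color 2: [2, 5, 6, 10]; color 3: [7].

χ(G) = 3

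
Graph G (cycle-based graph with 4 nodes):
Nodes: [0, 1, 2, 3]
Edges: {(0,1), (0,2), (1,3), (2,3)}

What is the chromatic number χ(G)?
χ(G) = 2

Clique number ω(G) = 2 (lower bound: χ ≥ ω).
The graph is bipartite (no odd cycle), so 2 colors suffice: χ(G) = 2.
A valid 2-coloring: color 1: [1, 2]; color 2: [0, 3].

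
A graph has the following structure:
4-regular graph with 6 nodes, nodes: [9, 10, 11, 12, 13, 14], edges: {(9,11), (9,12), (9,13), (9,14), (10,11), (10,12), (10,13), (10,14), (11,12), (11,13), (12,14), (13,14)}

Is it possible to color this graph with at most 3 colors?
A valid 3-coloring: color 1: [11, 14]; color 2: [12, 13]; color 3: [9, 10].
(χ(G) = 3 ≤ 3.)

Yes, G is 3-colorable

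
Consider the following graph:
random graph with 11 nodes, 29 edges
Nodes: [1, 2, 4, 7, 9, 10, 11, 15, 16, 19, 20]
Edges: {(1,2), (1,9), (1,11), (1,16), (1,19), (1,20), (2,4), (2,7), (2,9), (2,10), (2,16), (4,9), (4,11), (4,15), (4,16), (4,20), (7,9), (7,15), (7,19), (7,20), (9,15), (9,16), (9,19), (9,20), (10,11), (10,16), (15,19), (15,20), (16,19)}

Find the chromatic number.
Clique number ω(G) = 4 (lower bound: χ ≥ ω).
The clique on [1, 2, 9, 16] has size 4, forcing χ ≥ 4, and the coloring below uses 4 colors, so χ(G) = 4.
A valid 4-coloring: color 1: [9, 10]; color 2: [1, 4, 7]; color 3: [2, 11, 19, 20]; color 4: [15, 16].

χ(G) = 4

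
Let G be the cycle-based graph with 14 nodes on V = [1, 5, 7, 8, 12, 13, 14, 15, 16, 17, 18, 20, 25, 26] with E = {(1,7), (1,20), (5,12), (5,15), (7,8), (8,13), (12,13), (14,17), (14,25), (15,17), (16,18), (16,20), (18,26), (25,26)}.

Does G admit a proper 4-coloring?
A valid 4-coloring: color 1: [5, 7, 13, 17, 18, 20, 25]; color 2: [1, 8, 12, 14, 15, 16, 26].
(χ(G) = 2 ≤ 4.)

Yes, G is 4-colorable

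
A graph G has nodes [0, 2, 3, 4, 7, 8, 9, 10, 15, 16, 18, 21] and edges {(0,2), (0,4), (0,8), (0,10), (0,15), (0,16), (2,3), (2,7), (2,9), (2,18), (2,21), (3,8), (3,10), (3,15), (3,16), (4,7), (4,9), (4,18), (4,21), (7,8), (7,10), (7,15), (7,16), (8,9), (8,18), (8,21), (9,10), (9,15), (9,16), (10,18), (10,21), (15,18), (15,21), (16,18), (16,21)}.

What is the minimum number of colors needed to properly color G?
Clique number ω(G) = 2 (lower bound: χ ≥ ω).
The graph is bipartite (no odd cycle), so 2 colors suffice: χ(G) = 2.
A valid 2-coloring: color 1: [0, 3, 7, 9, 18, 21]; color 2: [2, 4, 8, 10, 15, 16].

χ(G) = 2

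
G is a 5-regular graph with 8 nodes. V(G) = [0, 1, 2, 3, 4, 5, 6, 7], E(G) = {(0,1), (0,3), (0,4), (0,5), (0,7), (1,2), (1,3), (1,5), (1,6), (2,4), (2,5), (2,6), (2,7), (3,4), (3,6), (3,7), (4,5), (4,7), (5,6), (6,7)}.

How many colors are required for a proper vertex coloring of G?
Clique number ω(G) = 4 (lower bound: χ ≥ ω).
The clique on [0, 3, 4, 7] has size 4, forcing χ ≥ 4, and the coloring below uses 4 colors, so χ(G) = 4.
A valid 4-coloring: color 1: [0, 6]; color 2: [1, 4]; color 3: [5, 7]; color 4: [2, 3].

χ(G) = 4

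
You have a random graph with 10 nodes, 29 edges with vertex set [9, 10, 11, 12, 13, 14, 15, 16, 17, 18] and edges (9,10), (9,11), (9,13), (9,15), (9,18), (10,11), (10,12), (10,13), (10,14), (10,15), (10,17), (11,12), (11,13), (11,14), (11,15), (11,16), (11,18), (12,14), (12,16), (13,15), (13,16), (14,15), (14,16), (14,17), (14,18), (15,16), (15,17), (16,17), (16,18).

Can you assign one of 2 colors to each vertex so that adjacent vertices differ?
No, G is not 2-colorable

The clique on vertices [9, 10, 11, 13, 15] has size 5 > 2, so it alone needs 5 colors.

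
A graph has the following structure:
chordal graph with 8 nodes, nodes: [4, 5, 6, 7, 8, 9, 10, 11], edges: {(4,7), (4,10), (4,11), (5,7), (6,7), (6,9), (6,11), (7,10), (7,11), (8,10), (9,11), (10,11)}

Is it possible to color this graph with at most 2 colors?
The clique on vertices [4, 7, 10, 11] has size 4 > 2, so it alone needs 4 colors.

No, G is not 2-colorable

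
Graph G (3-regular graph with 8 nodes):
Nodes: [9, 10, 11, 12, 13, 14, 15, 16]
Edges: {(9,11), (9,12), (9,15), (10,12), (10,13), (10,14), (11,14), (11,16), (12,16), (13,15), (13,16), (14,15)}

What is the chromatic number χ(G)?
χ(G) = 3

Clique number ω(G) = 2 (lower bound: χ ≥ ω).
Odd cycle [13, 16, 11, 9, 15] needs 3 colors (χ ≥ 3).
The coloring below uses 3 colors, so χ(G) = 3.
A valid 3-coloring: color 1: [9, 10, 16]; color 2: [12, 13, 14]; color 3: [11, 15].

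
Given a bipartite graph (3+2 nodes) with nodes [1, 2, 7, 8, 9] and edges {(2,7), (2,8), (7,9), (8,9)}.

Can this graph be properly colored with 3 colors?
A valid 3-coloring: color 1: [1, 7, 8]; color 2: [2, 9].
(χ(G) = 2 ≤ 3.)

Yes, G is 3-colorable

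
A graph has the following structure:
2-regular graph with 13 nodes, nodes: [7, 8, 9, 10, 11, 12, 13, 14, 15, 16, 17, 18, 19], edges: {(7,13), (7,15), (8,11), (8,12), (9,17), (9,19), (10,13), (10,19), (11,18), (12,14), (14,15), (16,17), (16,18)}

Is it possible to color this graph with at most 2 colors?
Odd cycle [14, 15, 7, 13, 10, 19, 9, 17, 16, 18, 11, 8, 12] needs 3 colors (χ ≥ 3).
Hence χ(G) ≥ 3 > 2, so no proper 2-coloring exists.

No, G is not 2-colorable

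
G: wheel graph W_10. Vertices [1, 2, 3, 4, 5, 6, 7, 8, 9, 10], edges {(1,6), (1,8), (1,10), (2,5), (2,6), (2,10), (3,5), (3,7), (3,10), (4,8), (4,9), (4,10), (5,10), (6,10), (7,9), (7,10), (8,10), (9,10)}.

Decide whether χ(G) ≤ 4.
Yes, G is 4-colorable

A valid 4-coloring: color 1: [10]; color 2: [3, 6, 8, 9]; color 3: [1, 4, 5, 7]; color 4: [2].
(χ(G) = 4 ≤ 4.)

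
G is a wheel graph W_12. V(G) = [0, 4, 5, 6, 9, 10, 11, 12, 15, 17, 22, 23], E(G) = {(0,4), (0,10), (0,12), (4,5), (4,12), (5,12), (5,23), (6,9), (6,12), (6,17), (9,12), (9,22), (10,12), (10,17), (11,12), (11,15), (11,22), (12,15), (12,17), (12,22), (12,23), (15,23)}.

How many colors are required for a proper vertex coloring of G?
Clique number ω(G) = 3 (lower bound: χ ≥ ω).
Odd cycle [9, 22, 11, 15, 23, 5, 4, 0, 10, 17, 6] needs 3 colors (χ ≥ 3).
Vertex 12 is adjacent to every vertex of [0, 4, 5, 6, 9, 10, 11, 15, 17, 22, 23], which already need 3 colors among themselves, so 12 needs a new color (χ ≥ 4).
The coloring below uses 4 colors, so χ(G) = 4.
A valid 4-coloring: color 1: [12]; color 2: [4, 9, 11, 17, 23]; color 3: [0, 5, 6, 15, 22]; color 4: [10].

χ(G) = 4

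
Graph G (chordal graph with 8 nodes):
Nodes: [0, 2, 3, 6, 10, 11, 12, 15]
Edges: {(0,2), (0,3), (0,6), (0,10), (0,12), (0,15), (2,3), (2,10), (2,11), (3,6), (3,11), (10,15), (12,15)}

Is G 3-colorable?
A valid 3-coloring: color 1: [0, 11]; color 2: [2, 6, 15]; color 3: [3, 10, 12].
(χ(G) = 3 ≤ 3.)

Yes, G is 3-colorable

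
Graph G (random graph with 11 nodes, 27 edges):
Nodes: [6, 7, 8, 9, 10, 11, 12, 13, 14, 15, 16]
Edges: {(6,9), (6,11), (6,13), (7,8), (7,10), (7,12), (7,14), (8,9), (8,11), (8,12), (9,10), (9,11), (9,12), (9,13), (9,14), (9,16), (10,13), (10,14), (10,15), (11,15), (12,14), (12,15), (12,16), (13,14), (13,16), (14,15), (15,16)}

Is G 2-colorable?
No, G is not 2-colorable

The clique on vertices [9, 10, 13, 14] has size 4 > 2, so it alone needs 4 colors.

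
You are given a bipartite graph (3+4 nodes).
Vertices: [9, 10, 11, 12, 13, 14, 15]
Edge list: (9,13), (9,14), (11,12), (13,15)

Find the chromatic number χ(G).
χ(G) = 2

Clique number ω(G) = 2 (lower bound: χ ≥ ω).
The graph is bipartite (no odd cycle), so 2 colors suffice: χ(G) = 2.
A valid 2-coloring: color 1: [9, 10, 11, 15]; color 2: [12, 13, 14].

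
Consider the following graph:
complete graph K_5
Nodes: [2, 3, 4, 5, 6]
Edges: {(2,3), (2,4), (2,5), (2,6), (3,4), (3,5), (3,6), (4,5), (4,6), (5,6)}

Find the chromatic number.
Clique number ω(G) = 5 (lower bound: χ ≥ ω).
The clique on [2, 3, 4, 5, 6] has size 5, forcing χ ≥ 5, and the coloring below uses 5 colors, so χ(G) = 5.
A valid 5-coloring: color 1: [6]; color 2: [4]; color 3: [5]; color 4: [2]; color 5: [3].

χ(G) = 5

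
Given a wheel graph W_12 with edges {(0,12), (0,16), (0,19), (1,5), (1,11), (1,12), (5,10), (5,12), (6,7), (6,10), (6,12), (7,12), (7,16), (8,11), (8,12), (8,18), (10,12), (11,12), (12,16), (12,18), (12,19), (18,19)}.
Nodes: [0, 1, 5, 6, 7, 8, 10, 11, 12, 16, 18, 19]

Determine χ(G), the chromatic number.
Clique number ω(G) = 3 (lower bound: χ ≥ ω).
Odd cycle [19, 18, 8, 11, 1, 5, 10, 6, 7, 16, 0] needs 3 colors (χ ≥ 3).
Vertex 12 is adjacent to every vertex of [0, 1, 5, 6, 7, 8, 10, 11, 16, 18, 19], which already need 3 colors among themselves, so 12 needs a new color (χ ≥ 4).
The coloring below uses 4 colors, so χ(G) = 4.
A valid 4-coloring: color 1: [12]; color 2: [1, 8, 10, 16, 19]; color 3: [0, 5, 6, 11, 18]; color 4: [7].

χ(G) = 4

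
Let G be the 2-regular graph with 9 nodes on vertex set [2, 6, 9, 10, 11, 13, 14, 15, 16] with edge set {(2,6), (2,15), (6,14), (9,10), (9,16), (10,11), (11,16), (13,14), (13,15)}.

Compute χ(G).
χ(G) = 3

Clique number ω(G) = 2 (lower bound: χ ≥ ω).
Odd cycle [6, 2, 15, 13, 14] needs 3 colors (χ ≥ 3).
The coloring below uses 3 colors, so χ(G) = 3.
A valid 3-coloring: color 1: [6, 9, 11, 13]; color 2: [10, 14, 15, 16]; color 3: [2].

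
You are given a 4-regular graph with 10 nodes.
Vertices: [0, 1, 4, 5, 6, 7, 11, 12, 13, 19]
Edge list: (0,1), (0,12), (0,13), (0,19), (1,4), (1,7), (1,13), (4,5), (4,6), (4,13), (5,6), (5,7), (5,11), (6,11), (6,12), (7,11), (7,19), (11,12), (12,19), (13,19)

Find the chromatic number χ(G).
χ(G) = 4

Clique number ω(G) = 3 (lower bound: χ ≥ ω).
Suppose a proper 3-coloring c exists. The clique [0, 1, 13] takes 3 distinct colors; by symmetry let c(0) = 1, c(1) = 2, c(13) = 3.
- Vertex 4: neighbors [1, 13] already have colors [2, 3] ⇒ c(4) = 1.
- Vertex 19: neighbors [0, 13] already have colors [1, 3] ⇒ c(19) = 2.
- Vertex 12: neighbors [0, 19] already have colors [1, 2] ⇒ c(12) = 3.
- Vertex 6: neighbors [4, 12] already have colors [1, 3] ⇒ c(6) = 2.
- Vertex 5: neighbors [4, 6] already have colors [1, 2] ⇒ c(5) = 3.
- Vertex 7: neighbors [1, 5] already have colors [2, 3] ⇒ c(7) = 1.
- Vertex 11: neighbors [7, 6, 5] already have colors [1, 2, 3] — all 3 colors blocked. Contradiction.
The forced assignments end in a contradiction, so G has no proper 3-coloring (χ ≥ 4).
The coloring below uses 4 colors, so χ(G) = 4.
A valid 4-coloring: color 1: [1, 5, 12]; color 2: [0, 4, 11]; color 3: [6, 7, 13]; color 4: [19].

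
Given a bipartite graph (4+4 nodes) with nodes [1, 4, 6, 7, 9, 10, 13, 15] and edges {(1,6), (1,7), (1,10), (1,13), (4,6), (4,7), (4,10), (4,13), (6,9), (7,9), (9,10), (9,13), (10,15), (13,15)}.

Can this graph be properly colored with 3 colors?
Yes, G is 3-colorable

A valid 3-coloring: color 1: [6, 7, 10, 13]; color 2: [1, 4, 9, 15].
(χ(G) = 2 ≤ 3.)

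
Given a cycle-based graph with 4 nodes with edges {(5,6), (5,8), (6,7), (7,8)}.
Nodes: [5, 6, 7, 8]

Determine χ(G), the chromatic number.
χ(G) = 2

Clique number ω(G) = 2 (lower bound: χ ≥ ω).
The graph is bipartite (no odd cycle), so 2 colors suffice: χ(G) = 2.
A valid 2-coloring: color 1: [6, 8]; color 2: [5, 7].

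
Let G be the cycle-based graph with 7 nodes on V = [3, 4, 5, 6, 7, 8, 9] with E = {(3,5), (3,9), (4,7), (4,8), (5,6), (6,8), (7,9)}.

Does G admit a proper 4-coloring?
Yes, G is 4-colorable

A valid 4-coloring: color 1: [3, 6, 7]; color 2: [4, 5, 9]; color 3: [8].
(χ(G) = 3 ≤ 4.)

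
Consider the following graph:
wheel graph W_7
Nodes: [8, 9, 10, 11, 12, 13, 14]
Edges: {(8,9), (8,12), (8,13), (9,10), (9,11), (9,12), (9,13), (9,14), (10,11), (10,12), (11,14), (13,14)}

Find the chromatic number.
χ(G) = 3

Clique number ω(G) = 3 (lower bound: χ ≥ ω).
The clique on [8, 9, 12] has size 3, forcing χ ≥ 3, and the coloring below uses 3 colors, so χ(G) = 3.
A valid 3-coloring: color 1: [9]; color 2: [11, 12, 13]; color 3: [8, 10, 14].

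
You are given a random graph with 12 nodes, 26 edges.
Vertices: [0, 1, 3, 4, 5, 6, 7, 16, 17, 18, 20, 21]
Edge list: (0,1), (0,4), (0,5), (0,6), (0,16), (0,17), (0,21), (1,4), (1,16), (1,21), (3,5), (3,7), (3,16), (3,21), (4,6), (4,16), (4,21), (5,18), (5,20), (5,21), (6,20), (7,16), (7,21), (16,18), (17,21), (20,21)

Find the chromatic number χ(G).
Clique number ω(G) = 4 (lower bound: χ ≥ ω).
The clique on [0, 1, 4, 16] has size 4, forcing χ ≥ 4, and the coloring below uses 4 colors, so χ(G) = 4.
A valid 4-coloring: color 1: [6, 16, 21]; color 2: [0, 3, 18, 20]; color 3: [4, 5, 7, 17]; color 4: [1].

χ(G) = 4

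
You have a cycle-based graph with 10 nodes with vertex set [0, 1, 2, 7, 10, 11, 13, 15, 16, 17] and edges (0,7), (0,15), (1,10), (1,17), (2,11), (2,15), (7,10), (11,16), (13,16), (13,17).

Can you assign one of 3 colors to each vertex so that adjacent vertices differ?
Yes, G is 3-colorable

A valid 3-coloring: color 1: [0, 2, 10, 16, 17]; color 2: [1, 7, 11, 13, 15].
(χ(G) = 2 ≤ 3.)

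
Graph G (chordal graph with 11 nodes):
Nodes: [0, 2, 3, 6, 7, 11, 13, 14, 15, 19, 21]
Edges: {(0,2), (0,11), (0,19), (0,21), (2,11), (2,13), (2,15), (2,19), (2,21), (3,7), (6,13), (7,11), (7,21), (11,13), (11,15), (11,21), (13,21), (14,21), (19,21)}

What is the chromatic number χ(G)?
Clique number ω(G) = 4 (lower bound: χ ≥ ω).
The clique on [0, 2, 19, 21] has size 4, forcing χ ≥ 4, and the coloring below uses 4 colors, so χ(G) = 4.
A valid 4-coloring: color 1: [3, 6, 15, 21]; color 2: [2, 7, 14]; color 3: [11, 19]; color 4: [0, 13].

χ(G) = 4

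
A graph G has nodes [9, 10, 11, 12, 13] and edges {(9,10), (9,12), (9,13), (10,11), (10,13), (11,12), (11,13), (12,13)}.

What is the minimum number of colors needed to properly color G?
χ(G) = 3

Clique number ω(G) = 3 (lower bound: χ ≥ ω).
The clique on [9, 10, 13] has size 3, forcing χ ≥ 3, and the coloring below uses 3 colors, so χ(G) = 3.
A valid 3-coloring: color 1: [13]; color 2: [10, 12]; color 3: [9, 11].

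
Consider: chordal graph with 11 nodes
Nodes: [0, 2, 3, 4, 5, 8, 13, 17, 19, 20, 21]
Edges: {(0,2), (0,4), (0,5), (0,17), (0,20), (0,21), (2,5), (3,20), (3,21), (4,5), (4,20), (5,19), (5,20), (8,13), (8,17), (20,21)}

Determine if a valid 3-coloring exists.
No, G is not 3-colorable

The clique on vertices [0, 4, 5, 20] has size 4 > 3, so it alone needs 4 colors.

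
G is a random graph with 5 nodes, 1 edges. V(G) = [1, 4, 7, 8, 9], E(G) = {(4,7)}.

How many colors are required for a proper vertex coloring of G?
χ(G) = 2

Clique number ω(G) = 2 (lower bound: χ ≥ ω).
The graph is bipartite (no odd cycle), so 2 colors suffice: χ(G) = 2.
A valid 2-coloring: color 1: [1, 4, 8, 9]; color 2: [7].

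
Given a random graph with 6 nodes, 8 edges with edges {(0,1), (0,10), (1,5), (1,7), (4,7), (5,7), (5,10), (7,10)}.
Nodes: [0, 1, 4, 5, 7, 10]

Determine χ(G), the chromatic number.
Clique number ω(G) = 3 (lower bound: χ ≥ ω).
The clique on [1, 5, 7] has size 3, forcing χ ≥ 3, and the coloring below uses 3 colors, so χ(G) = 3.
A valid 3-coloring: color 1: [0, 7]; color 2: [4, 5]; color 3: [1, 10].

χ(G) = 3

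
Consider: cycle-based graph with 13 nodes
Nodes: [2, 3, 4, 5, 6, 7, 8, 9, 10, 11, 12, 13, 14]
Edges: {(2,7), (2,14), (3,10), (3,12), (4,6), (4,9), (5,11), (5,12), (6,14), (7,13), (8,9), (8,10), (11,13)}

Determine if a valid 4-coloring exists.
A valid 4-coloring: color 1: [4, 7, 10, 11, 12, 14]; color 2: [2, 3, 5, 6, 8, 13]; color 3: [9].
(χ(G) = 3 ≤ 4.)

Yes, G is 4-colorable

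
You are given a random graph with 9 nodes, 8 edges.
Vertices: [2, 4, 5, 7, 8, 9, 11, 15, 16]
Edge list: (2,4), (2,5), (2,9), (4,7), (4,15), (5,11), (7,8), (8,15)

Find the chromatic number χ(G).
χ(G) = 2

Clique number ω(G) = 2 (lower bound: χ ≥ ω).
The graph is bipartite (no odd cycle), so 2 colors suffice: χ(G) = 2.
A valid 2-coloring: color 1: [4, 5, 8, 9, 16]; color 2: [2, 7, 11, 15].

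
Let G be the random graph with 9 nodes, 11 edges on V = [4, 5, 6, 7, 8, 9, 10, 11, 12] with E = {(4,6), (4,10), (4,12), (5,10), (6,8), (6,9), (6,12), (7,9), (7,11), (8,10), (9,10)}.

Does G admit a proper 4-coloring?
A valid 4-coloring: color 1: [6, 7, 10]; color 2: [4, 5, 8, 9, 11]; color 3: [12].
(χ(G) = 3 ≤ 4.)

Yes, G is 4-colorable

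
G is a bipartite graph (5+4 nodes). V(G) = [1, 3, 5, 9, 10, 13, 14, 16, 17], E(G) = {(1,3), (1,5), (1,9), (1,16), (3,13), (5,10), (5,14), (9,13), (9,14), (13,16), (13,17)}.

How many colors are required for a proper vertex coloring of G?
χ(G) = 2

Clique number ω(G) = 2 (lower bound: χ ≥ ω).
The graph is bipartite (no odd cycle), so 2 colors suffice: χ(G) = 2.
A valid 2-coloring: color 1: [1, 10, 13, 14]; color 2: [3, 5, 9, 16, 17].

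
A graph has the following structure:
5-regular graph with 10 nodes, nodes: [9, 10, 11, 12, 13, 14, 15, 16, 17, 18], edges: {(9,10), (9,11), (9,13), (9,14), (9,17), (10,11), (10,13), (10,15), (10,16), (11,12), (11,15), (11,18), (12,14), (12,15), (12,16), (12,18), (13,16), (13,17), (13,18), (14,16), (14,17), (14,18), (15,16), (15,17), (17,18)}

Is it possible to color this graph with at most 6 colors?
A valid 6-coloring: color 1: [11, 13, 14]; color 2: [9, 16, 18]; color 3: [10, 12, 17]; color 4: [15].
(χ(G) = 4 ≤ 6.)

Yes, G is 6-colorable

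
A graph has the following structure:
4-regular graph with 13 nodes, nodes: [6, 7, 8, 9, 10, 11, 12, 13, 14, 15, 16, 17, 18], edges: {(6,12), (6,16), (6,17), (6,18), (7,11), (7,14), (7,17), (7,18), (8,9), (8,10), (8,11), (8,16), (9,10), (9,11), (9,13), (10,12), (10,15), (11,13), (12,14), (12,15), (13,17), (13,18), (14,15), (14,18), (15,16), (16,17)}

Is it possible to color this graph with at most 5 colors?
A valid 5-coloring: color 1: [9, 12, 17, 18]; color 2: [6, 7, 8, 13, 15]; color 3: [10, 11, 14, 16].
(χ(G) = 3 ≤ 5.)

Yes, G is 5-colorable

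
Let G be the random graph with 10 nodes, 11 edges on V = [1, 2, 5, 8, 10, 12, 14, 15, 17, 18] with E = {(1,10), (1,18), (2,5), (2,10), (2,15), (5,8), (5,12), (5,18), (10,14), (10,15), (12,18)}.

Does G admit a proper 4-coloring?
Yes, G is 4-colorable

A valid 4-coloring: color 1: [5, 10, 17]; color 2: [2, 8, 14, 18]; color 3: [1, 12, 15].
(χ(G) = 3 ≤ 4.)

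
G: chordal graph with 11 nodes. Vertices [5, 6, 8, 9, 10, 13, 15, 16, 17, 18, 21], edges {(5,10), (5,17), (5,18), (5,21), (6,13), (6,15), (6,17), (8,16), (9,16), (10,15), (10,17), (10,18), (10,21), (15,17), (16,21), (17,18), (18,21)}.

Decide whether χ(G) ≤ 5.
A valid 5-coloring: color 1: [8, 9, 13, 17, 21]; color 2: [6, 10, 16]; color 3: [15, 18]; color 4: [5].
(χ(G) = 4 ≤ 5.)

Yes, G is 5-colorable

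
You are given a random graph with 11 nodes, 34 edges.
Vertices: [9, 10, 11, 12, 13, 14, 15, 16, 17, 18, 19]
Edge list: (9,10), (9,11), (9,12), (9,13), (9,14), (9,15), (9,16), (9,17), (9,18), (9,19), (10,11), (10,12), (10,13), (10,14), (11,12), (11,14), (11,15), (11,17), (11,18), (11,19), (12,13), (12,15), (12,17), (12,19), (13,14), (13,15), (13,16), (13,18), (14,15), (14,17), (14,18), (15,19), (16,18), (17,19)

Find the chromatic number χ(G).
Clique number ω(G) = 5 (lower bound: χ ≥ ω).
The clique on [9, 11, 12, 17, 19] has size 5, forcing χ ≥ 5, and the coloring below uses 5 colors, so χ(G) = 5.
A valid 5-coloring: color 1: [9]; color 2: [11, 13]; color 3: [12, 14, 16]; color 4: [10, 15, 17, 18]; color 5: [19].

χ(G) = 5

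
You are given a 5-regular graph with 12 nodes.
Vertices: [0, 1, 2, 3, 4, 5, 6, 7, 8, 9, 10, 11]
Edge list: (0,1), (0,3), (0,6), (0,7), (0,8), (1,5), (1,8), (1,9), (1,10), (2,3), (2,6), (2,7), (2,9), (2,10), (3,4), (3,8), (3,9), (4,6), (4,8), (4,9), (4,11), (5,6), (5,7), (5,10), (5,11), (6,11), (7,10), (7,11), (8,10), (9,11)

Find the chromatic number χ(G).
χ(G) = 4

Clique number ω(G) = 3 (lower bound: χ ≥ ω).
Suppose a proper 3-coloring c exists. The clique [0, 1, 8] takes 3 distinct colors; by symmetry let c(0) = 1, c(1) = 2, c(8) = 3.
- Vertex 3: neighbors [0, 8] already have colors [1, 3] ⇒ c(3) = 2.
- Vertex 4: neighbors [3, 8] already have colors [2, 3] ⇒ c(4) = 1.
- Vertex 10: neighbors [1, 8] already have colors [2, 3] ⇒ c(10) = 1.
- Vertex 2: neighbors [10, 3] already have colors [1, 2] ⇒ c(2) = 3.
- Vertex 9: neighbors [4, 1, 2] already have colors [1, 2, 3] — all 3 colors blocked. Contradiction.
The forced assignments end in a contradiction, so G has no proper 3-coloring (χ ≥ 4).
The coloring below uses 4 colors, so χ(G) = 4.
A valid 4-coloring: color 1: [1, 3, 11]; color 2: [6, 7, 8, 9]; color 3: [0, 2, 4, 5]; color 4: [10].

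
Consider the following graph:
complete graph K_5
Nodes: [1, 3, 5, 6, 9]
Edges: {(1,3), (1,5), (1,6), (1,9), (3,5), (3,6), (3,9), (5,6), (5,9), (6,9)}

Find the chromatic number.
Clique number ω(G) = 5 (lower bound: χ ≥ ω).
The clique on [1, 3, 5, 6, 9] has size 5, forcing χ ≥ 5, and the coloring below uses 5 colors, so χ(G) = 5.
A valid 5-coloring: color 1: [5]; color 2: [9]; color 3: [6]; color 4: [1]; color 5: [3].

χ(G) = 5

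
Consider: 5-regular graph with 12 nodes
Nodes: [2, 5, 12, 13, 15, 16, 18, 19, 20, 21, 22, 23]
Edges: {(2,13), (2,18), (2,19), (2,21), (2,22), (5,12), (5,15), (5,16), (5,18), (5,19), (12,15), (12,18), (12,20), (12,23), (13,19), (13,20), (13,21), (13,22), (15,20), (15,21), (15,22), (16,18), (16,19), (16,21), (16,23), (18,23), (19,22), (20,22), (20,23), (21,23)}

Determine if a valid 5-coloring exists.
Yes, G is 5-colorable

A valid 5-coloring: color 1: [13, 15, 23]; color 2: [12, 19, 21]; color 3: [2, 5, 20]; color 4: [18, 22]; color 5: [16].
(χ(G) = 4 ≤ 5.)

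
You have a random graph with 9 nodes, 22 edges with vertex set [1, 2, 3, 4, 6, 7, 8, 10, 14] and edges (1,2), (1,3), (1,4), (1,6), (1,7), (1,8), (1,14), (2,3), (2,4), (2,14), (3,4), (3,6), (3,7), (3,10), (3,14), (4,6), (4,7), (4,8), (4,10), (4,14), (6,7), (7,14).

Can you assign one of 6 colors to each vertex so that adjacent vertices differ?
A valid 6-coloring: color 1: [4]; color 2: [1, 10]; color 3: [3, 8]; color 4: [6, 14]; color 5: [2, 7].
(χ(G) = 5 ≤ 6.)

Yes, G is 6-colorable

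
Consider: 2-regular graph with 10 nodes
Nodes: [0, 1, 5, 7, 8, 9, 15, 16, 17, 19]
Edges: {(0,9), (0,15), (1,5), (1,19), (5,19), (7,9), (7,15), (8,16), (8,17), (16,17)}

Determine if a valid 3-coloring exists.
A valid 3-coloring: color 1: [5, 8, 9, 15]; color 2: [0, 7, 16, 19]; color 3: [1, 17].
(χ(G) = 3 ≤ 3.)

Yes, G is 3-colorable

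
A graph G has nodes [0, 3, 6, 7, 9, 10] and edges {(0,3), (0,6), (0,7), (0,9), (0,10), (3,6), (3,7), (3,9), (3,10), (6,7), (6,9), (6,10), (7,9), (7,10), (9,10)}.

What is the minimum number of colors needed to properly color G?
Clique number ω(G) = 6 (lower bound: χ ≥ ω).
The clique on [0, 3, 6, 7, 9, 10] has size 6, forcing χ ≥ 6, and the coloring below uses 6 colors, so χ(G) = 6.
A valid 6-coloring: color 1: [6]; color 2: [0]; color 3: [10]; color 4: [3]; color 5: [7]; color 6: [9].

χ(G) = 6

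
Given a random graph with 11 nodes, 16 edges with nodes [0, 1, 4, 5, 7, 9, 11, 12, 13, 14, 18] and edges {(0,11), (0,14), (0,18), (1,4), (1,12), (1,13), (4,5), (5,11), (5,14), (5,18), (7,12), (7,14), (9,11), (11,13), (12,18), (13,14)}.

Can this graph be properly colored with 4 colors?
Yes, G is 4-colorable

A valid 4-coloring: color 1: [0, 5, 9, 12, 13]; color 2: [1, 11, 14, 18]; color 3: [4, 7].
(χ(G) = 3 ≤ 4.)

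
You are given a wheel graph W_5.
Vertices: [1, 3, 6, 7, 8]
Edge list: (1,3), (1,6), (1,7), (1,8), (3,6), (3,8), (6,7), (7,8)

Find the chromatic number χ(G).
Clique number ω(G) = 3 (lower bound: χ ≥ ω).
The clique on [1, 3, 8] has size 3, forcing χ ≥ 3, and the coloring below uses 3 colors, so χ(G) = 3.
A valid 3-coloring: color 1: [1]; color 2: [6, 8]; color 3: [3, 7].

χ(G) = 3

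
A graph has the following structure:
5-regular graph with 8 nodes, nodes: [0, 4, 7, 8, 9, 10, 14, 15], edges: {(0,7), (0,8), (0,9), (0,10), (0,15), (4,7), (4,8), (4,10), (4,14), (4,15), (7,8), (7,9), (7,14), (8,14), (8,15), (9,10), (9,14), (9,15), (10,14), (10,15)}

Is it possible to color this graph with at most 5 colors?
Yes, G is 5-colorable

A valid 5-coloring: color 1: [8, 9]; color 2: [0, 4]; color 3: [14, 15]; color 4: [7, 10].
(χ(G) = 4 ≤ 5.)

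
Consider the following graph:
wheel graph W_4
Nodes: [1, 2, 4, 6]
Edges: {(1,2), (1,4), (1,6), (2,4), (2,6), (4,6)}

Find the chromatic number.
χ(G) = 4

Clique number ω(G) = 4 (lower bound: χ ≥ ω).
The clique on [1, 2, 4, 6] has size 4, forcing χ ≥ 4, and the coloring below uses 4 colors, so χ(G) = 4.
A valid 4-coloring: color 1: [1]; color 2: [2]; color 3: [4]; color 4: [6].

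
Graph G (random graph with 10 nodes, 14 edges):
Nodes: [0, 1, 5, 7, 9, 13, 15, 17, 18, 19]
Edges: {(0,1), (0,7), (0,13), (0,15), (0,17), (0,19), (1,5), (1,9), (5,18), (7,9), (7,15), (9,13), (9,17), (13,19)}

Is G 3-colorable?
Yes, G is 3-colorable

A valid 3-coloring: color 1: [0, 5, 9]; color 2: [1, 7, 17, 18, 19]; color 3: [13, 15].
(χ(G) = 3 ≤ 3.)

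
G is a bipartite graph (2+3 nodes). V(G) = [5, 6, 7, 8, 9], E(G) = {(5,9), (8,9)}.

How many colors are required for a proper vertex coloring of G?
Clique number ω(G) = 2 (lower bound: χ ≥ ω).
The graph is bipartite (no odd cycle), so 2 colors suffice: χ(G) = 2.
A valid 2-coloring: color 1: [6, 7, 9]; color 2: [5, 8].

χ(G) = 2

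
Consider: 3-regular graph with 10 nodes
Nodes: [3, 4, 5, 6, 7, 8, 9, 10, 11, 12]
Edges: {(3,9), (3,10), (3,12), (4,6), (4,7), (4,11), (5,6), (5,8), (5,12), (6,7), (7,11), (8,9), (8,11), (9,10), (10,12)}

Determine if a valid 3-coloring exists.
A valid 3-coloring: color 1: [6, 9, 11, 12]; color 2: [3, 4, 5]; color 3: [7, 8, 10].
(χ(G) = 3 ≤ 3.)

Yes, G is 3-colorable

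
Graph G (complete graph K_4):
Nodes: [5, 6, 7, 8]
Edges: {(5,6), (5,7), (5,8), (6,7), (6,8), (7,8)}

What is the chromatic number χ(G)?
Clique number ω(G) = 4 (lower bound: χ ≥ ω).
The clique on [5, 6, 7, 8] has size 4, forcing χ ≥ 4, and the coloring below uses 4 colors, so χ(G) = 4.
A valid 4-coloring: color 1: [5]; color 2: [6]; color 3: [7]; color 4: [8].

χ(G) = 4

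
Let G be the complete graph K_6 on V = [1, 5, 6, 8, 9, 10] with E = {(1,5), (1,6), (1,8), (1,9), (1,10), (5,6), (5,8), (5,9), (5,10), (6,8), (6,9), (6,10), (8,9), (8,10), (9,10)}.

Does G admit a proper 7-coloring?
A valid 7-coloring: color 1: [8]; color 2: [5]; color 3: [6]; color 4: [1]; color 5: [10]; color 6: [9].
(χ(G) = 6 ≤ 7.)

Yes, G is 7-colorable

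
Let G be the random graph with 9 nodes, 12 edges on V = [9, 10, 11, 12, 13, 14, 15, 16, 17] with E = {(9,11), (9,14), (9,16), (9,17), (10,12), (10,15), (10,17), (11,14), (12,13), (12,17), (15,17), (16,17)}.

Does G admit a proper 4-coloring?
A valid 4-coloring: color 1: [13, 14, 17]; color 2: [9, 12, 15]; color 3: [10, 11, 16].
(χ(G) = 3 ≤ 4.)

Yes, G is 4-colorable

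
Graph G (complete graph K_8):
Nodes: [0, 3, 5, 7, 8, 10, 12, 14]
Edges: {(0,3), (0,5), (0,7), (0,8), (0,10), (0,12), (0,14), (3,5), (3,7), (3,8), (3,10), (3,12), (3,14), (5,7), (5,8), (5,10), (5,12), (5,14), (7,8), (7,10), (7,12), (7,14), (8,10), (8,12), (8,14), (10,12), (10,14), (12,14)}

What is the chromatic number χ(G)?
χ(G) = 8

Clique number ω(G) = 8 (lower bound: χ ≥ ω).
The clique on [0, 3, 5, 7, 8, 10, 12, 14] has size 8, forcing χ ≥ 8, and the coloring below uses 8 colors, so χ(G) = 8.
A valid 8-coloring: color 1: [10]; color 2: [3]; color 3: [8]; color 4: [0]; color 5: [5]; color 6: [12]; color 7: [14]; color 8: [7].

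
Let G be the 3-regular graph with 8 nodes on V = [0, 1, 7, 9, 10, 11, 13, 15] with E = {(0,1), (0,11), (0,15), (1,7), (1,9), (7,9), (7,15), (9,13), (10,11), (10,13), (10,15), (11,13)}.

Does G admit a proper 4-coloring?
Yes, G is 4-colorable

A valid 4-coloring: color 1: [1, 13, 15]; color 2: [0, 7, 10]; color 3: [9, 11].
(χ(G) = 3 ≤ 4.)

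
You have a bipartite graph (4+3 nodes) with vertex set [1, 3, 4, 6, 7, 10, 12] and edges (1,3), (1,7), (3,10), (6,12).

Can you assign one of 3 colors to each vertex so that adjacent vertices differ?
A valid 3-coloring: color 1: [3, 4, 6, 7]; color 2: [1, 10, 12].
(χ(G) = 2 ≤ 3.)

Yes, G is 3-colorable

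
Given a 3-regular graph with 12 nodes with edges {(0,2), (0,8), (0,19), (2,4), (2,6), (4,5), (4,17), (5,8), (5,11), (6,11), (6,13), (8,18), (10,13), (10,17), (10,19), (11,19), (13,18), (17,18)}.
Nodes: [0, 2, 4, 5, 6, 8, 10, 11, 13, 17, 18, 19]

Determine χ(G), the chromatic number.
χ(G) = 3

Clique number ω(G) = 2 (lower bound: χ ≥ ω).
Odd cycle [11, 19, 0, 8, 18, 13, 6] needs 3 colors (χ ≥ 3).
The coloring below uses 3 colors, so χ(G) = 3.
A valid 3-coloring: color 1: [2, 8, 11, 13, 17]; color 2: [5, 6, 18, 19]; color 3: [0, 4, 10].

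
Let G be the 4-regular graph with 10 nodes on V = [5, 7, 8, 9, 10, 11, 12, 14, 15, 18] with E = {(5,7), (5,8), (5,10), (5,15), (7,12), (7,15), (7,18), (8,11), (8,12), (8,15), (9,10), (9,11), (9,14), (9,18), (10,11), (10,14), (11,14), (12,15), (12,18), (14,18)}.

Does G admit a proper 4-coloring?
A valid 4-coloring: color 1: [5, 11, 18]; color 2: [14, 15]; color 3: [10, 12]; color 4: [7, 8, 9].
(χ(G) = 4 ≤ 4.)

Yes, G is 4-colorable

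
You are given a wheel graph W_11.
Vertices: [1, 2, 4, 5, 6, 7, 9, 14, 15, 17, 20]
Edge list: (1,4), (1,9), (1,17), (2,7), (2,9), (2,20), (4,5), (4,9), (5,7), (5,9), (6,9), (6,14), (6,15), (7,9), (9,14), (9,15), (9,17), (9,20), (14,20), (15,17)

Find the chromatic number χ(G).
Clique number ω(G) = 3 (lower bound: χ ≥ ω).
The clique on [1, 9, 17] has size 3, forcing χ ≥ 3, and the coloring below uses 3 colors, so χ(G) = 3.
A valid 3-coloring: color 1: [9]; color 2: [1, 2, 5, 14, 15]; color 3: [4, 6, 7, 17, 20].

χ(G) = 3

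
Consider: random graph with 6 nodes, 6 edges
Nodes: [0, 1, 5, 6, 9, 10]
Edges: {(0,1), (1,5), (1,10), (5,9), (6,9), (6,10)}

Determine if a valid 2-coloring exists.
No, G is not 2-colorable

Odd cycle [10, 1, 5, 9, 6] needs 3 colors (χ ≥ 3).
Hence χ(G) ≥ 3 > 2, so no proper 2-coloring exists.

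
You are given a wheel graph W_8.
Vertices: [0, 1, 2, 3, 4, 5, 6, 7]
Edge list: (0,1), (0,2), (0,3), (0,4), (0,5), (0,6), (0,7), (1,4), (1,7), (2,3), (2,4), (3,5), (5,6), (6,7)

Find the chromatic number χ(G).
χ(G) = 4

Clique number ω(G) = 3 (lower bound: χ ≥ ω).
Odd cycle [1, 7, 6, 5, 3, 2, 4] needs 3 colors (χ ≥ 3).
Vertex 0 is adjacent to every vertex of [1, 2, 3, 4, 5, 6, 7], which already need 3 colors among themselves, so 0 needs a new color (χ ≥ 4).
The coloring below uses 4 colors, so χ(G) = 4.
A valid 4-coloring: color 1: [0]; color 2: [1, 2, 6]; color 3: [4, 5, 7]; color 4: [3].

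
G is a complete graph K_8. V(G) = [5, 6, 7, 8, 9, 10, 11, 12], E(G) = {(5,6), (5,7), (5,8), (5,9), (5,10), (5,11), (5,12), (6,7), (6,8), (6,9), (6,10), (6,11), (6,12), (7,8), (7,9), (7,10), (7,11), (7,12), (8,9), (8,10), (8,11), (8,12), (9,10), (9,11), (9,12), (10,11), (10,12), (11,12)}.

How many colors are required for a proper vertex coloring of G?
χ(G) = 8

Clique number ω(G) = 8 (lower bound: χ ≥ ω).
The clique on [5, 6, 7, 8, 9, 10, 11, 12] has size 8, forcing χ ≥ 8, and the coloring below uses 8 colors, so χ(G) = 8.
A valid 8-coloring: color 1: [9]; color 2: [7]; color 3: [12]; color 4: [6]; color 5: [8]; color 6: [10]; color 7: [11]; color 8: [5].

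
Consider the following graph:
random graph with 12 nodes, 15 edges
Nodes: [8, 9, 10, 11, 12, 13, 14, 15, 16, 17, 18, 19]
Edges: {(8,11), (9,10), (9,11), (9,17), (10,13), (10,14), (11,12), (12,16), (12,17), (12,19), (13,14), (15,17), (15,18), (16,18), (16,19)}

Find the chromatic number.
Clique number ω(G) = 3 (lower bound: χ ≥ ω).
The clique on [10, 13, 14] has size 3, forcing χ ≥ 3, and the coloring below uses 3 colors, so χ(G) = 3.
A valid 3-coloring: color 1: [8, 9, 12, 14, 15]; color 2: [10, 11, 16, 17]; color 3: [13, 18, 19].

χ(G) = 3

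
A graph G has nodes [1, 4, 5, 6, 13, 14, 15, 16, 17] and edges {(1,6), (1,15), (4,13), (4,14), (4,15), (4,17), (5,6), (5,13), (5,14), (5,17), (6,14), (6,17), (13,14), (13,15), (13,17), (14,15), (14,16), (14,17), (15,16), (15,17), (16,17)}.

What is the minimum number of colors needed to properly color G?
χ(G) = 5

Clique number ω(G) = 5 (lower bound: χ ≥ ω).
The clique on [4, 13, 14, 15, 17] has size 5, forcing χ ≥ 5, and the coloring below uses 5 colors, so χ(G) = 5.
A valid 5-coloring: color 1: [1, 14]; color 2: [17]; color 3: [5, 15]; color 4: [6, 13, 16]; color 5: [4].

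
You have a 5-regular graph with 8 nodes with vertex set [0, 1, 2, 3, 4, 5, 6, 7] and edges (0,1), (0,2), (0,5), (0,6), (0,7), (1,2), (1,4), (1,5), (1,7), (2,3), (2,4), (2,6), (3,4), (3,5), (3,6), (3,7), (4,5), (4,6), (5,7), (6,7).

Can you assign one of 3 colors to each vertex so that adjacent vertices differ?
No, G is not 3-colorable

The clique on vertices [0, 1, 5, 7] has size 4 > 3, so it alone needs 4 colors.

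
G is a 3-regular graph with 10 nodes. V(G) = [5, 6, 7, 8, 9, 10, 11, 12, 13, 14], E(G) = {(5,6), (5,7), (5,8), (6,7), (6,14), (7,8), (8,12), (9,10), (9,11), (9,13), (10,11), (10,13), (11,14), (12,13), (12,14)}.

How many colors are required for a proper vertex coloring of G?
χ(G) = 3

Clique number ω(G) = 3 (lower bound: χ ≥ ω).
The clique on [5, 7, 8] has size 3, forcing χ ≥ 3, and the coloring below uses 3 colors, so χ(G) = 3.
A valid 3-coloring: color 1: [5, 10, 14]; color 2: [7, 9, 12]; color 3: [6, 8, 11, 13].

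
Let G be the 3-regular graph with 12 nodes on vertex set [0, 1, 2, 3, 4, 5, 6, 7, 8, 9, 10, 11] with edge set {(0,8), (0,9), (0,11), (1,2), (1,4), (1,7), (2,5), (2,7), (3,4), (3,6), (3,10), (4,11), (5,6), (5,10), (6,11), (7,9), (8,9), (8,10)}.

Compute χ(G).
Clique number ω(G) = 3 (lower bound: χ ≥ ω).
The clique on [0, 8, 9] has size 3, forcing χ ≥ 3, and the coloring below uses 3 colors, so χ(G) = 3.
A valid 3-coloring: color 1: [0, 2, 4, 6, 10]; color 2: [3, 5, 7, 8, 11]; color 3: [1, 9].

χ(G) = 3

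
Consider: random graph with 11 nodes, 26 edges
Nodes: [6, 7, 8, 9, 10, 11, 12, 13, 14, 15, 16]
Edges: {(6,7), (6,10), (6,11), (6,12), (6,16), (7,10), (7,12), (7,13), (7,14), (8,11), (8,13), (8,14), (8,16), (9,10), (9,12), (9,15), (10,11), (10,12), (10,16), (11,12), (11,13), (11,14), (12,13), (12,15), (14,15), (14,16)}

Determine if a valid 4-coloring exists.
A valid 4-coloring: color 1: [12, 16]; color 2: [8, 10, 15]; color 3: [7, 9, 11]; color 4: [6, 13, 14].
(χ(G) = 4 ≤ 4.)

Yes, G is 4-colorable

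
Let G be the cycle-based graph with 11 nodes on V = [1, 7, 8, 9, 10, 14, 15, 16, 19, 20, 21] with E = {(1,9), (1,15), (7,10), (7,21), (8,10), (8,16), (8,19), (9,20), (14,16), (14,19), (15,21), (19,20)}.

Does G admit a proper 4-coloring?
A valid 4-coloring: color 1: [7, 8, 9, 14, 15]; color 2: [1, 10, 16, 19, 21]; color 3: [20].
(χ(G) = 3 ≤ 4.)

Yes, G is 4-colorable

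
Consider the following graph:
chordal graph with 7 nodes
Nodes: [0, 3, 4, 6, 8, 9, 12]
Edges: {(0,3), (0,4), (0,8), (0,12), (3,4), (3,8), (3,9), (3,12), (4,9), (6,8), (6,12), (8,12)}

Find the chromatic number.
Clique number ω(G) = 4 (lower bound: χ ≥ ω).
The clique on [0, 3, 8, 12] has size 4, forcing χ ≥ 4, and the coloring below uses 4 colors, so χ(G) = 4.
A valid 4-coloring: color 1: [3, 6]; color 2: [4, 12]; color 3: [8, 9]; color 4: [0].

χ(G) = 4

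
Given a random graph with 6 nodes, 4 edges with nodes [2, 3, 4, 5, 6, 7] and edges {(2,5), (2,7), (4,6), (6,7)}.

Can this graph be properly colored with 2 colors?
Yes, G is 2-colorable

A valid 2-coloring: color 1: [2, 3, 6]; color 2: [4, 5, 7].
(χ(G) = 2 ≤ 2.)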